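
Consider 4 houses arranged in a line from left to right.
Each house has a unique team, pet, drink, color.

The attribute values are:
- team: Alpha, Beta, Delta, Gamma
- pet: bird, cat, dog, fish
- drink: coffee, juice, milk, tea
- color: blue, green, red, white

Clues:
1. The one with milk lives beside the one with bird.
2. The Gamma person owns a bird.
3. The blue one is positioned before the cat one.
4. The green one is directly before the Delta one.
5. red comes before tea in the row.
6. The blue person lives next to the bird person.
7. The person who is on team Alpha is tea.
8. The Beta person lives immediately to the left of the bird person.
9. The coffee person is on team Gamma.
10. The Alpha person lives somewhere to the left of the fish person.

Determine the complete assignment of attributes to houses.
Solution:

House | Team | Pet | Drink | Color
----------------------------------
  1   | Beta | dog | milk | blue
  2   | Gamma | bird | coffee | red
  3   | Alpha | cat | tea | green
  4   | Delta | fish | juice | white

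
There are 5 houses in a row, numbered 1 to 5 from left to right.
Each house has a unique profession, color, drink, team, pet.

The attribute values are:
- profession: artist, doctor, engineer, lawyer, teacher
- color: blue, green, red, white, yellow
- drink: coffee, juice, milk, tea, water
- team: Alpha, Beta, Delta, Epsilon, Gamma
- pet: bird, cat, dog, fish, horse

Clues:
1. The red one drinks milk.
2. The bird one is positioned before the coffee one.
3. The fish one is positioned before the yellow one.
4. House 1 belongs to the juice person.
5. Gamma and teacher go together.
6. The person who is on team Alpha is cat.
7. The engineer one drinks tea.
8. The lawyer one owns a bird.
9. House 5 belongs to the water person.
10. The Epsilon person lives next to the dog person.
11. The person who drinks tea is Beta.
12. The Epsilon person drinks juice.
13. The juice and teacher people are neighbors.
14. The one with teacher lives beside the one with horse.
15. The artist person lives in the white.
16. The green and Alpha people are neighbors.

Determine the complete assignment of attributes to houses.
Solution:

House | Profession | Color | Drink | Team | Pet
-----------------------------------------------
  1   | lawyer | blue | juice | Epsilon | bird
  2   | teacher | red | milk | Gamma | dog
  3   | artist | white | coffee | Delta | horse
  4   | engineer | green | tea | Beta | fish
  5   | doctor | yellow | water | Alpha | cat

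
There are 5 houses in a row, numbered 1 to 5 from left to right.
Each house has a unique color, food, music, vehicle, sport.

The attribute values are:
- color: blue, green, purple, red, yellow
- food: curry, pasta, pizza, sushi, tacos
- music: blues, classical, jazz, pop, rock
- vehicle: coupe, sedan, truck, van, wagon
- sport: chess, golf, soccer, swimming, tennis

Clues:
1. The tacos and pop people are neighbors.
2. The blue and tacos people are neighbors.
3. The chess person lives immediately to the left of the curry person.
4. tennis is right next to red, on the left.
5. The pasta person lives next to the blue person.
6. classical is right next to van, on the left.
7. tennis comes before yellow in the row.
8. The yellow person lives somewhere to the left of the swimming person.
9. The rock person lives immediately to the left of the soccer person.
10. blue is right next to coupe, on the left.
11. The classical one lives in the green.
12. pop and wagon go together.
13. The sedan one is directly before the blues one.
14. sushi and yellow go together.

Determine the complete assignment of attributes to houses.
Solution:

House | Color | Food | Music | Vehicle | Sport
----------------------------------------------
  1   | green | pasta | classical | sedan | chess
  2   | blue | curry | blues | van | tennis
  3   | red | tacos | rock | coupe | golf
  4   | yellow | sushi | pop | wagon | soccer
  5   | purple | pizza | jazz | truck | swimming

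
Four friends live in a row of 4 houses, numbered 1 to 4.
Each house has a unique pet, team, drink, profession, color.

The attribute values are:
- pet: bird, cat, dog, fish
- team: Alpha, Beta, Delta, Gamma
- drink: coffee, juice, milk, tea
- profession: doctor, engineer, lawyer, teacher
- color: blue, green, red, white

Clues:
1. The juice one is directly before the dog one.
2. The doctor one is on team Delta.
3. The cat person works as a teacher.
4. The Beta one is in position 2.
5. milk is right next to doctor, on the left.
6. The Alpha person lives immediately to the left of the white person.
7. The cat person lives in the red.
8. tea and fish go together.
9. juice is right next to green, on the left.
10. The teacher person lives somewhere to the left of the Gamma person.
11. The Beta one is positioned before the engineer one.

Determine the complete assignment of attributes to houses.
Solution:

House | Pet | Team | Drink | Profession | Color
-----------------------------------------------
  1   | cat | Alpha | coffee | teacher | red
  2   | bird | Beta | juice | lawyer | white
  3   | dog | Gamma | milk | engineer | green
  4   | fish | Delta | tea | doctor | blue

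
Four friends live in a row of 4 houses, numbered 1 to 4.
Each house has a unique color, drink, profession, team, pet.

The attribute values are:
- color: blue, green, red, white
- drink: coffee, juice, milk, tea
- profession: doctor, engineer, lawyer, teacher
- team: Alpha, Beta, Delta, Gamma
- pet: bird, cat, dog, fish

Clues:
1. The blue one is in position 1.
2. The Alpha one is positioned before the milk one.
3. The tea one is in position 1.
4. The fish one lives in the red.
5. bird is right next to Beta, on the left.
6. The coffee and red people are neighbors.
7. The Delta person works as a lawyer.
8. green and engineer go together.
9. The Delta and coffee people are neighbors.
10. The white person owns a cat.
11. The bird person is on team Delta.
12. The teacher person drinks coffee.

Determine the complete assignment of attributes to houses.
Solution:

House | Color | Drink | Profession | Team | Pet
-----------------------------------------------
  1   | blue | tea | lawyer | Delta | bird
  2   | white | coffee | teacher | Beta | cat
  3   | red | juice | doctor | Alpha | fish
  4   | green | milk | engineer | Gamma | dog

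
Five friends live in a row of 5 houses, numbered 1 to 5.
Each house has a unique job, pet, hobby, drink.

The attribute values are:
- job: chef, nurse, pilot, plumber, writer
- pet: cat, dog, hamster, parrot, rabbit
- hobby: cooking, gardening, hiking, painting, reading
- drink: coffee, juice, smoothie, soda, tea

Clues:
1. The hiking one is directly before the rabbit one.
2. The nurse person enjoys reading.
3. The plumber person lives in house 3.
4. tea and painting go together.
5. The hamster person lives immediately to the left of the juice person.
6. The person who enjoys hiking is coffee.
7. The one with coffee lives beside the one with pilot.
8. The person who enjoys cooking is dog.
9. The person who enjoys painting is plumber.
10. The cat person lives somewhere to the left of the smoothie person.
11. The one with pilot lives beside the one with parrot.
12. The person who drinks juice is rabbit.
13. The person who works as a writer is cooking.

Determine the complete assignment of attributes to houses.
Solution:

House | Job | Pet | Hobby | Drink
---------------------------------
  1   | chef | hamster | hiking | coffee
  2   | pilot | rabbit | gardening | juice
  3   | plumber | parrot | painting | tea
  4   | nurse | cat | reading | soda
  5   | writer | dog | cooking | smoothie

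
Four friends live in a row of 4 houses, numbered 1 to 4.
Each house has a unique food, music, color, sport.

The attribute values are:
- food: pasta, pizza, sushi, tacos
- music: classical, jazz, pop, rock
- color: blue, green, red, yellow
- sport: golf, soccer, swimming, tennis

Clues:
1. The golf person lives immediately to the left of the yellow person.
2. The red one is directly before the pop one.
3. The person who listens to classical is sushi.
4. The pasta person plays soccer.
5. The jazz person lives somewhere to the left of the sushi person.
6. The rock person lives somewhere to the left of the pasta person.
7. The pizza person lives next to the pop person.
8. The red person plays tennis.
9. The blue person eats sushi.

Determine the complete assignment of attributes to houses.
Solution:

House | Food | Music | Color | Sport
------------------------------------
  1   | pizza | rock | red | tennis
  2   | tacos | pop | green | golf
  3   | pasta | jazz | yellow | soccer
  4   | sushi | classical | blue | swimming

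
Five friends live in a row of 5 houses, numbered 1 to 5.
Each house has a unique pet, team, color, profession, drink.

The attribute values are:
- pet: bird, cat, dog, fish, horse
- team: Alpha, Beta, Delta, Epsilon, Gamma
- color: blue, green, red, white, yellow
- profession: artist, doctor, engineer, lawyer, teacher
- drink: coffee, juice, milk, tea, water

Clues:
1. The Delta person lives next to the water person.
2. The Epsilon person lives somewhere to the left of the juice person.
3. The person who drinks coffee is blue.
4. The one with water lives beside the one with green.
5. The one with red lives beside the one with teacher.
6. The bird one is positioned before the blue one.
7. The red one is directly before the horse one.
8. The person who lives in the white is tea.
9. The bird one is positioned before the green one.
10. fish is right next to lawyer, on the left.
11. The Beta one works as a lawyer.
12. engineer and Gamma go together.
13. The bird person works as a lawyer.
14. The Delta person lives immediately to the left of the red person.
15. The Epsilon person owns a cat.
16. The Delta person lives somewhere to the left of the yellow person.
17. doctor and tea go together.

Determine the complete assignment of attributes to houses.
Solution:

House | Pet | Team | Color | Profession | Drink
-----------------------------------------------
  1   | fish | Delta | white | doctor | tea
  2   | bird | Beta | red | lawyer | water
  3   | horse | Alpha | green | teacher | milk
  4   | cat | Epsilon | blue | artist | coffee
  5   | dog | Gamma | yellow | engineer | juice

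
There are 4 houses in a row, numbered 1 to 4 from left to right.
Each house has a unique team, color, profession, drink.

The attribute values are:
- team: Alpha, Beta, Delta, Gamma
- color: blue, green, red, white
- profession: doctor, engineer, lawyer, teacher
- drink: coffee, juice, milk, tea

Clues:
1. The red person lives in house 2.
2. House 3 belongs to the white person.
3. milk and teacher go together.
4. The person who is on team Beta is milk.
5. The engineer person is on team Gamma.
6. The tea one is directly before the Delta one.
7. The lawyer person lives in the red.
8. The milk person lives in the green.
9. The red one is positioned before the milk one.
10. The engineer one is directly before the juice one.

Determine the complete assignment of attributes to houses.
Solution:

House | Team | Color | Profession | Drink
-----------------------------------------
  1   | Gamma | blue | engineer | tea
  2   | Delta | red | lawyer | juice
  3   | Alpha | white | doctor | coffee
  4   | Beta | green | teacher | milk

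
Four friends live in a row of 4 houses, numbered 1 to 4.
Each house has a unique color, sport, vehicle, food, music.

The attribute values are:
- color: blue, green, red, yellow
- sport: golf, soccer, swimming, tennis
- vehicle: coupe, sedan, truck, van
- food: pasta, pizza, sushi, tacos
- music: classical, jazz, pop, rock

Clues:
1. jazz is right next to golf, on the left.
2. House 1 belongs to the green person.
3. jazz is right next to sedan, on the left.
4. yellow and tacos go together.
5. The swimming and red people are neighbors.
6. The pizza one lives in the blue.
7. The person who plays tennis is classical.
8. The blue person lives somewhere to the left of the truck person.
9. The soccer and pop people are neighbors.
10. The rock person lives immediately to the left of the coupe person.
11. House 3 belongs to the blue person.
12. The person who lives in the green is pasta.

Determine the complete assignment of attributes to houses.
Solution:

House | Color | Sport | Vehicle | Food | Music
----------------------------------------------
  1   | green | swimming | van | pasta | rock
  2   | red | soccer | coupe | sushi | jazz
  3   | blue | golf | sedan | pizza | pop
  4   | yellow | tennis | truck | tacos | classical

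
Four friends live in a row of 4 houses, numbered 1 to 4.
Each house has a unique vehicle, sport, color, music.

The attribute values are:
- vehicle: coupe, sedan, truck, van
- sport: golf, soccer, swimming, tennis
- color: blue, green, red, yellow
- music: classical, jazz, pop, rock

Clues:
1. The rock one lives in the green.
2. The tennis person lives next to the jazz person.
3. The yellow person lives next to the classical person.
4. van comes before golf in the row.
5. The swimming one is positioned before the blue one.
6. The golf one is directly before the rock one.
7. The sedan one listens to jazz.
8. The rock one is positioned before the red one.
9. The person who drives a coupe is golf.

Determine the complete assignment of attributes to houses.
Solution:

House | Vehicle | Sport | Color | Music
---------------------------------------
  1   | van | swimming | yellow | pop
  2   | coupe | golf | blue | classical
  3   | truck | tennis | green | rock
  4   | sedan | soccer | red | jazz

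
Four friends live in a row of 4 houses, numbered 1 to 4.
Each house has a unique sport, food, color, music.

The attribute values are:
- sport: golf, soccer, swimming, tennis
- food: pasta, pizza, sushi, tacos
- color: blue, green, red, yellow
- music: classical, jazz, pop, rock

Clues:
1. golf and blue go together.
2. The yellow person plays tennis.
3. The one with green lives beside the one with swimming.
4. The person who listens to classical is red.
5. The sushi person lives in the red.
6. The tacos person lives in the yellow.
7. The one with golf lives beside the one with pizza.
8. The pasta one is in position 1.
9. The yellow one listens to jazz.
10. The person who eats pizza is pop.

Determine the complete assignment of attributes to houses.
Solution:

House | Sport | Food | Color | Music
------------------------------------
  1   | golf | pasta | blue | rock
  2   | soccer | pizza | green | pop
  3   | swimming | sushi | red | classical
  4   | tennis | tacos | yellow | jazz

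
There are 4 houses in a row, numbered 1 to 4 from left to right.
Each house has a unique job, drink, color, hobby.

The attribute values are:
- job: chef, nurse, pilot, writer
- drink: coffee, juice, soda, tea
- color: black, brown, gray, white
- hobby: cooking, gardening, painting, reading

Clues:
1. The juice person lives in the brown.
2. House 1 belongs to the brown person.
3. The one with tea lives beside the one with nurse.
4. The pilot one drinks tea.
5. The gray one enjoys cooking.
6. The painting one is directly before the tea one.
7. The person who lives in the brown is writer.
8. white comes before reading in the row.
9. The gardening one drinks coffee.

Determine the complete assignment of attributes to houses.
Solution:

House | Job | Drink | Color | Hobby
-----------------------------------
  1   | writer | juice | brown | painting
  2   | pilot | tea | gray | cooking
  3   | nurse | coffee | white | gardening
  4   | chef | soda | black | reading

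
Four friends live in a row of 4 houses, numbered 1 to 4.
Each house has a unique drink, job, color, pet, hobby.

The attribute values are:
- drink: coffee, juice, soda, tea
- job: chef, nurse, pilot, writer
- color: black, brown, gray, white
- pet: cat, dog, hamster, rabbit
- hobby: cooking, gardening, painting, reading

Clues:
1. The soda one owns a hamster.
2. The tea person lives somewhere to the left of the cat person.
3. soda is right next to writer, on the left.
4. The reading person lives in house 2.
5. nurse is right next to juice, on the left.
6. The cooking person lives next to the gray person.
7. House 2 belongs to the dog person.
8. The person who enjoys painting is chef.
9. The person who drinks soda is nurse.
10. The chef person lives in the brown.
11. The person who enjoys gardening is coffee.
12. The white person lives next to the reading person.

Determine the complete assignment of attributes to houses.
Solution:

House | Drink | Job | Color | Pet | Hobby
-----------------------------------------
  1   | soda | nurse | white | hamster | cooking
  2   | juice | writer | gray | dog | reading
  3   | tea | chef | brown | rabbit | painting
  4   | coffee | pilot | black | cat | gardening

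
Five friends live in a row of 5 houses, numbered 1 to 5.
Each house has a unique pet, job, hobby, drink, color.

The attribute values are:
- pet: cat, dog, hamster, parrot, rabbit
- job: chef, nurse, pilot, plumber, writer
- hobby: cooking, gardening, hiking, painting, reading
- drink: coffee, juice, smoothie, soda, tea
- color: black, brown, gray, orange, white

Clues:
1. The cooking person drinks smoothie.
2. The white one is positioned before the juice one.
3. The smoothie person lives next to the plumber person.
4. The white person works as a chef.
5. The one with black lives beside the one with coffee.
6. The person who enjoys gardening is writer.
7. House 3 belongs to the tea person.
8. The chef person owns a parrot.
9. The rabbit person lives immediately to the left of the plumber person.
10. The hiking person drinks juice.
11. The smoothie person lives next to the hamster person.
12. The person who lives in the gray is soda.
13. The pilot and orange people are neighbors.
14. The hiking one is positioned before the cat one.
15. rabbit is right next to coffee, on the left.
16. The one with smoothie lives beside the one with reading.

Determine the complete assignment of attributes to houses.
Solution:

House | Pet | Job | Hobby | Drink | Color
-----------------------------------------
  1   | rabbit | pilot | cooking | smoothie | black
  2   | hamster | plumber | reading | coffee | orange
  3   | parrot | chef | painting | tea | white
  4   | dog | nurse | hiking | juice | brown
  5   | cat | writer | gardening | soda | gray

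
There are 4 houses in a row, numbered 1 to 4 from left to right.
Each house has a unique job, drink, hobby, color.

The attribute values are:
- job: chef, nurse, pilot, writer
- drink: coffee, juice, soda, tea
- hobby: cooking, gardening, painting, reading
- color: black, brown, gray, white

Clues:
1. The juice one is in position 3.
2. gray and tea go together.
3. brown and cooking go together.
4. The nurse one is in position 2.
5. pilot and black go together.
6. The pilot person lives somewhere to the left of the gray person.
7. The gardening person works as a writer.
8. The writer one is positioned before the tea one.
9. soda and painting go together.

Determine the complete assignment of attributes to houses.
Solution:

House | Job | Drink | Hobby | Color
-----------------------------------
  1   | pilot | soda | painting | black
  2   | nurse | coffee | cooking | brown
  3   | writer | juice | gardening | white
  4   | chef | tea | reading | gray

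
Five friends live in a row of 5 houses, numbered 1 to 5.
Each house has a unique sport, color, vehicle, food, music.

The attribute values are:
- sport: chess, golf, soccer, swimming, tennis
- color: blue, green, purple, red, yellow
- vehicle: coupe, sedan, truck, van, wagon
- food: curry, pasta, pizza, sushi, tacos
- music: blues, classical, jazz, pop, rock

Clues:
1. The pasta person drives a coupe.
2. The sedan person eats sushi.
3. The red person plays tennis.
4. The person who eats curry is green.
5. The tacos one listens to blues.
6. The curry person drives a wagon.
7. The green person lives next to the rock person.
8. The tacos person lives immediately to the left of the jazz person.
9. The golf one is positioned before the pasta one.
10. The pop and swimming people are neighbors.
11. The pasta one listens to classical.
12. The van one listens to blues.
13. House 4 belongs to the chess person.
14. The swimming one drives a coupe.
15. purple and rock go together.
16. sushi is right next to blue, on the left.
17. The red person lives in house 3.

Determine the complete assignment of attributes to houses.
Solution:

House | Sport | Color | Vehicle | Food | Music
----------------------------------------------
  1   | golf | yellow | sedan | sushi | pop
  2   | swimming | blue | coupe | pasta | classical
  3   | tennis | red | van | tacos | blues
  4   | chess | green | wagon | curry | jazz
  5   | soccer | purple | truck | pizza | rock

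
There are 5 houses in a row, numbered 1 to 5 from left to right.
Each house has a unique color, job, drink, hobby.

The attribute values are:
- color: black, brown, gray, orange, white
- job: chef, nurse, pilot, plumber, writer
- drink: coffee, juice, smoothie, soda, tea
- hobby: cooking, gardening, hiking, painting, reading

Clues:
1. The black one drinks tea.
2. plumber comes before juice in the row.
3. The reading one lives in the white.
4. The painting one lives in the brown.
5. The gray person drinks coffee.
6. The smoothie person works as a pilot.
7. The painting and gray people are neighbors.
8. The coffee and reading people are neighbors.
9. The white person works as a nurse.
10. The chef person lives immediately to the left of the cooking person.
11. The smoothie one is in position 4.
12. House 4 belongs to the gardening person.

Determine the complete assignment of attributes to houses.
Solution:

House | Color | Job | Drink | Hobby
-----------------------------------
  1   | brown | chef | soda | painting
  2   | gray | plumber | coffee | cooking
  3   | white | nurse | juice | reading
  4   | orange | pilot | smoothie | gardening
  5   | black | writer | tea | hiking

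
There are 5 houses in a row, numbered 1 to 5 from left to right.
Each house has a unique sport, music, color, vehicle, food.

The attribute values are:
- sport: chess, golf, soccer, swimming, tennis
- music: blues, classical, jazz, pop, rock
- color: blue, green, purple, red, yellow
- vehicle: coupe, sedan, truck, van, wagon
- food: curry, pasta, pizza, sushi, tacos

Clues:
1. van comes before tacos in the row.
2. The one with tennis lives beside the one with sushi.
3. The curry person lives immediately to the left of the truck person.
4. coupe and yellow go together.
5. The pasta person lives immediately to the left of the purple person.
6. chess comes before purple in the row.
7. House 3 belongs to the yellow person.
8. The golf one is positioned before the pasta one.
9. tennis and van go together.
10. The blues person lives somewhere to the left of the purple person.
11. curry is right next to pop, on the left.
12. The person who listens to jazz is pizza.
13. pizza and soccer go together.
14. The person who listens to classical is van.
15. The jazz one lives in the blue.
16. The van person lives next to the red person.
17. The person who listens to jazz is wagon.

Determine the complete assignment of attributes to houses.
Solution:

House | Sport | Music | Color | Vehicle | Food
----------------------------------------------
  1   | tennis | classical | green | van | curry
  2   | golf | pop | red | truck | sushi
  3   | chess | blues | yellow | coupe | pasta
  4   | swimming | rock | purple | sedan | tacos
  5   | soccer | jazz | blue | wagon | pizza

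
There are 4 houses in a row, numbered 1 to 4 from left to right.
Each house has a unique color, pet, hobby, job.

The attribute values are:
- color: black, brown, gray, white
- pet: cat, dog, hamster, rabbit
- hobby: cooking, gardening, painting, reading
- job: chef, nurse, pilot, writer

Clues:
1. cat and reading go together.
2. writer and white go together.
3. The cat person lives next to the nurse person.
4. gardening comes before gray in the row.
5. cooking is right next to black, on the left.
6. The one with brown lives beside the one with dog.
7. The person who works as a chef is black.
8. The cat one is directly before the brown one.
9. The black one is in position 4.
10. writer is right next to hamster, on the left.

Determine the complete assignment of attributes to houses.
Solution:

House | Color | Pet | Hobby | Job
---------------------------------
  1   | white | cat | reading | writer
  2   | brown | hamster | gardening | nurse
  3   | gray | dog | cooking | pilot
  4   | black | rabbit | painting | chef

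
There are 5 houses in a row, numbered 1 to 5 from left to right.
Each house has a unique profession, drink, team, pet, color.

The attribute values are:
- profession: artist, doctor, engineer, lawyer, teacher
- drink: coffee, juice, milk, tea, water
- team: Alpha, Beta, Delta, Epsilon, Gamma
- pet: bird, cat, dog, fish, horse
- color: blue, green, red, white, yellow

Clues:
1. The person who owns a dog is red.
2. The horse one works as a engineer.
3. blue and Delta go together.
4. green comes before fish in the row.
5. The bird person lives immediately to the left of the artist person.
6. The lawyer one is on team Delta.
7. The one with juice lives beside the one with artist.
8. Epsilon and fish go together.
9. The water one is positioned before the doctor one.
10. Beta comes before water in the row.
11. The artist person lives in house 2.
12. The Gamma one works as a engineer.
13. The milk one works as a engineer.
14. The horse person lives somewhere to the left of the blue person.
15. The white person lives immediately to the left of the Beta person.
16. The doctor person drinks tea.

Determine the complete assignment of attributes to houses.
Solution:

House | Profession | Drink | Team | Pet | Color
-----------------------------------------------
  1   | teacher | juice | Alpha | bird | white
  2   | artist | coffee | Beta | dog | red
  3   | engineer | milk | Gamma | horse | green
  4   | lawyer | water | Delta | cat | blue
  5   | doctor | tea | Epsilon | fish | yellow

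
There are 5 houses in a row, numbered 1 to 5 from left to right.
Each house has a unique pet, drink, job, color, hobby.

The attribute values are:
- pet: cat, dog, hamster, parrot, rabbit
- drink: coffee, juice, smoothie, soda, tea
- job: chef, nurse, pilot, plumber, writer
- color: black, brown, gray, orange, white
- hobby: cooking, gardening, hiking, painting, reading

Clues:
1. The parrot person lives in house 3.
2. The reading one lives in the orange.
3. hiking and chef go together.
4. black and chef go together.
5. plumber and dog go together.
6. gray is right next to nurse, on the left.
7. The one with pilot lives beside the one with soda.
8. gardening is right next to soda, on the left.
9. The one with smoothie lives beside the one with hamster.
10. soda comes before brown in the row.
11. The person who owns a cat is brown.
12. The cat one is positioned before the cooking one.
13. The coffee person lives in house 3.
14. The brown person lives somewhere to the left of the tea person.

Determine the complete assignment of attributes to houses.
Solution:

House | Pet | Drink | Job | Color | Hobby
-----------------------------------------
  1   | rabbit | smoothie | pilot | gray | gardening
  2   | hamster | soda | nurse | orange | reading
  3   | parrot | coffee | chef | black | hiking
  4   | cat | juice | writer | brown | painting
  5   | dog | tea | plumber | white | cooking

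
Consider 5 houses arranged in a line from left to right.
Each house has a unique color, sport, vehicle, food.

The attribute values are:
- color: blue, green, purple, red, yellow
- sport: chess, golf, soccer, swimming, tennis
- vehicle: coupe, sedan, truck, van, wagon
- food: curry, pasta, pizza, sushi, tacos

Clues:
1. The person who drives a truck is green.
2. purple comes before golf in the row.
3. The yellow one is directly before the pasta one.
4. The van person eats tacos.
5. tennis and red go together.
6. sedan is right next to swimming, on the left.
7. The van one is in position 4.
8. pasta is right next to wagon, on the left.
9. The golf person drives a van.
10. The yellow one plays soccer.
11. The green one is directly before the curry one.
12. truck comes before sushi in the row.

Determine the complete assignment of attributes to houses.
Solution:

House | Color | Sport | Vehicle | Food
--------------------------------------
  1   | yellow | soccer | sedan | pizza
  2   | green | swimming | truck | pasta
  3   | purple | chess | wagon | curry
  4   | blue | golf | van | tacos
  5   | red | tennis | coupe | sushi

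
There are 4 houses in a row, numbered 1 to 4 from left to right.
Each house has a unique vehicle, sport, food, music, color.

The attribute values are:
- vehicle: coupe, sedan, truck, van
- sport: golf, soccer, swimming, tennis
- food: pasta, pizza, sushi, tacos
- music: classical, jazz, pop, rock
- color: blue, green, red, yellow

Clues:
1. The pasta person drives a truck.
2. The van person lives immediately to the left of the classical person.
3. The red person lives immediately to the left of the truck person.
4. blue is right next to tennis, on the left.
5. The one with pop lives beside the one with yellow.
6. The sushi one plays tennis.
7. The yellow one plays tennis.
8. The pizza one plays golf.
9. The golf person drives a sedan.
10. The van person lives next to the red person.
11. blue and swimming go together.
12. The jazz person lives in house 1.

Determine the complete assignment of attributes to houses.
Solution:

House | Vehicle | Sport | Food | Music | Color
----------------------------------------------
  1   | van | soccer | tacos | jazz | green
  2   | sedan | golf | pizza | classical | red
  3   | truck | swimming | pasta | pop | blue
  4   | coupe | tennis | sushi | rock | yellow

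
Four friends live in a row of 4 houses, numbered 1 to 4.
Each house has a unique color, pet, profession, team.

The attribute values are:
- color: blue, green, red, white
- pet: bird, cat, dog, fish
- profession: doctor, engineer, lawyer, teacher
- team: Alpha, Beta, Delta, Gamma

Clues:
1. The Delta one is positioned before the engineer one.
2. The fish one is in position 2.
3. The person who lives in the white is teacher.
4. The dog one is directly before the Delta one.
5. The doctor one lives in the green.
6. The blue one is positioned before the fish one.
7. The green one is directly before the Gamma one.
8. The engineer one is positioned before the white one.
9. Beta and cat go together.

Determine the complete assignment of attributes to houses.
Solution:

House | Color | Pet | Profession | Team
---------------------------------------
  1   | blue | dog | lawyer | Alpha
  2   | green | fish | doctor | Delta
  3   | red | bird | engineer | Gamma
  4   | white | cat | teacher | Beta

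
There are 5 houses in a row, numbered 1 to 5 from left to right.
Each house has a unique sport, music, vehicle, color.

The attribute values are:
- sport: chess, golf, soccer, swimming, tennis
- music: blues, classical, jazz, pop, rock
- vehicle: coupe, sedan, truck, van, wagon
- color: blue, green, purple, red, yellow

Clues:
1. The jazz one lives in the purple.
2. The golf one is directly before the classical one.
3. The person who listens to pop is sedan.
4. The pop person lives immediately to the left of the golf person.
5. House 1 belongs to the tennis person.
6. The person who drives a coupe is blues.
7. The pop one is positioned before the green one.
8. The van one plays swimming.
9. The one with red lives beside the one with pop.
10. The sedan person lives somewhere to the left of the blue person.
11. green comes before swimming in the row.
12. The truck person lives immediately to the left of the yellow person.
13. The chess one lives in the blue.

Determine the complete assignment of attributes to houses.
Solution:

House | Sport | Music | Vehicle | Color
---------------------------------------
  1   | tennis | rock | truck | red
  2   | soccer | pop | sedan | yellow
  3   | golf | blues | coupe | green
  4   | chess | classical | wagon | blue
  5   | swimming | jazz | van | purple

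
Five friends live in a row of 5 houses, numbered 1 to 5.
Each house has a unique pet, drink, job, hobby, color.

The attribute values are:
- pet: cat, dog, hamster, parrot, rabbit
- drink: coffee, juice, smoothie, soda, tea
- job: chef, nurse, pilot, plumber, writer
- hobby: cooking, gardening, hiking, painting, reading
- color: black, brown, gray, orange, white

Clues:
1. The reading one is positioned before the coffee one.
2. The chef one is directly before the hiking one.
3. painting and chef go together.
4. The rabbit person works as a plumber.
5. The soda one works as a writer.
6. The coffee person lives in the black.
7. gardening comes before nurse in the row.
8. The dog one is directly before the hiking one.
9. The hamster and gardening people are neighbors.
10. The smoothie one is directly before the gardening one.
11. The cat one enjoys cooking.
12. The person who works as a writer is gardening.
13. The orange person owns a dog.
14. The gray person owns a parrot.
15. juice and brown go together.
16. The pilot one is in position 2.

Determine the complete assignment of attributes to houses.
Solution:

House | Pet | Drink | Job | Hobby | Color
-----------------------------------------
  1   | dog | tea | chef | painting | orange
  2   | hamster | smoothie | pilot | hiking | white
  3   | parrot | soda | writer | gardening | gray
  4   | rabbit | juice | plumber | reading | brown
  5   | cat | coffee | nurse | cooking | black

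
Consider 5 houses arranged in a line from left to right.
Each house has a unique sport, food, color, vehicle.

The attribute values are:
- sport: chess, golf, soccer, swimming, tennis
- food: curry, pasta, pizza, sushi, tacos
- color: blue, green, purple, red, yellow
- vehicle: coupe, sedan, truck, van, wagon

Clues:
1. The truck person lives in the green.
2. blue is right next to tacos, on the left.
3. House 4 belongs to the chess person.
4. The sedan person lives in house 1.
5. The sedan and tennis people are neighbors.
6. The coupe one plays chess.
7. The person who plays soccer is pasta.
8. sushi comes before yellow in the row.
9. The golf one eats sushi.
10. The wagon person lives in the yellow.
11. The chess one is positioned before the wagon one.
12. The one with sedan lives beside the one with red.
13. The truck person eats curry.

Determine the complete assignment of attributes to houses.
Solution:

House | Sport | Food | Color | Vehicle
--------------------------------------
  1   | golf | sushi | blue | sedan
  2   | tennis | tacos | red | van
  3   | swimming | curry | green | truck
  4   | chess | pizza | purple | coupe
  5   | soccer | pasta | yellow | wagon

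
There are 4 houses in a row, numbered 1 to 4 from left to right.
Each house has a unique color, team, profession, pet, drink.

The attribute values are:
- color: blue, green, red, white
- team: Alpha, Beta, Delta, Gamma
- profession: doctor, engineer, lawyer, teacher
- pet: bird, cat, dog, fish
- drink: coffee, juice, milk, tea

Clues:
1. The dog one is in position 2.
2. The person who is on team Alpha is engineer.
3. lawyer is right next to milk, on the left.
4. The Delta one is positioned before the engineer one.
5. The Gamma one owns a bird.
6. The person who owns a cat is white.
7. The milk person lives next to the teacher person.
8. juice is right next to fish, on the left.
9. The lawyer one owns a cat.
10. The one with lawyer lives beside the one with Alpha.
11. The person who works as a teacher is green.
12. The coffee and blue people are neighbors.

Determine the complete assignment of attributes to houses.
Solution:

House | Color | Team | Profession | Pet | Drink
-----------------------------------------------
  1   | white | Delta | lawyer | cat | coffee
  2   | blue | Alpha | engineer | dog | milk
  3   | green | Gamma | teacher | bird | juice
  4   | red | Beta | doctor | fish | tea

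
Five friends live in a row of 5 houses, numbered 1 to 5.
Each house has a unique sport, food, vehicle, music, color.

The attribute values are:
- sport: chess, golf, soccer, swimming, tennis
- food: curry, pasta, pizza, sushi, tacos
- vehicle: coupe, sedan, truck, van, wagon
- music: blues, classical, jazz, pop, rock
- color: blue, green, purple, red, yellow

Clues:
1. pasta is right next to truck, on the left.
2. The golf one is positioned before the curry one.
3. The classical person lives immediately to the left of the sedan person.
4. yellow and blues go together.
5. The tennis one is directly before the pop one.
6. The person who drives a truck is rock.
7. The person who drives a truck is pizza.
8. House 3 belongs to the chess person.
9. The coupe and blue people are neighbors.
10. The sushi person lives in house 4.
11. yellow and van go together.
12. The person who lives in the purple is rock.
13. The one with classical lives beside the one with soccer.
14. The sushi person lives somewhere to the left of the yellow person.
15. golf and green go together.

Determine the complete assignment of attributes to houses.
Solution:

House | Sport | Food | Vehicle | Music | Color
----------------------------------------------
  1   | tennis | tacos | coupe | classical | red
  2   | soccer | pasta | sedan | pop | blue
  3   | chess | pizza | truck | rock | purple
  4   | golf | sushi | wagon | jazz | green
  5   | swimming | curry | van | blues | yellow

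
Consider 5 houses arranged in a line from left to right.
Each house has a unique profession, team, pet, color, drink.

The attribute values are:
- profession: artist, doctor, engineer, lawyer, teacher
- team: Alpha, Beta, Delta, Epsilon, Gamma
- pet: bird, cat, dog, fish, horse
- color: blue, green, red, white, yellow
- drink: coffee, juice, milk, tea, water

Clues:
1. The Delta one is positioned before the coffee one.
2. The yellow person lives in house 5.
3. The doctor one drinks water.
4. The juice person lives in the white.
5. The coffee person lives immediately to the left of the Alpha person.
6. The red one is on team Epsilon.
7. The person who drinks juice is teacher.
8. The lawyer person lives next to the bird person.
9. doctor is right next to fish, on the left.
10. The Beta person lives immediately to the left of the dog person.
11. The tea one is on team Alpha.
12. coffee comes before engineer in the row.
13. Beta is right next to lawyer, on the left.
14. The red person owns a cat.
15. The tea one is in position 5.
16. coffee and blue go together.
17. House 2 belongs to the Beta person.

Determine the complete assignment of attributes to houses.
Solution:

House | Profession | Team | Pet | Color | Drink
-----------------------------------------------
  1   | doctor | Epsilon | cat | red | water
  2   | teacher | Beta | fish | white | juice
  3   | lawyer | Delta | dog | green | milk
  4   | artist | Gamma | bird | blue | coffee
  5   | engineer | Alpha | horse | yellow | tea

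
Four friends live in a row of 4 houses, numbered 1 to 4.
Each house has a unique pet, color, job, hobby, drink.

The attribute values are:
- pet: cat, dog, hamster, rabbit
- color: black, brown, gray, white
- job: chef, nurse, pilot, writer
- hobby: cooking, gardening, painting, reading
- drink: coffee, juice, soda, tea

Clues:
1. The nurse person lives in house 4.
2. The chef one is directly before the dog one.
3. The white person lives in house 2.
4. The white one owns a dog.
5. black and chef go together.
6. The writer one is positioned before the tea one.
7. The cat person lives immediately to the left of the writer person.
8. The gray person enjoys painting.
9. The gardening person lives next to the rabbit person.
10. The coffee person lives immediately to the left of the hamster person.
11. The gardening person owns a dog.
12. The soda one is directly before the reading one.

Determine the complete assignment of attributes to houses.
Solution:

House | Pet | Color | Job | Hobby | Drink
-----------------------------------------
  1   | cat | black | chef | cooking | juice
  2   | dog | white | writer | gardening | soda
  3   | rabbit | brown | pilot | reading | coffee
  4   | hamster | gray | nurse | painting | tea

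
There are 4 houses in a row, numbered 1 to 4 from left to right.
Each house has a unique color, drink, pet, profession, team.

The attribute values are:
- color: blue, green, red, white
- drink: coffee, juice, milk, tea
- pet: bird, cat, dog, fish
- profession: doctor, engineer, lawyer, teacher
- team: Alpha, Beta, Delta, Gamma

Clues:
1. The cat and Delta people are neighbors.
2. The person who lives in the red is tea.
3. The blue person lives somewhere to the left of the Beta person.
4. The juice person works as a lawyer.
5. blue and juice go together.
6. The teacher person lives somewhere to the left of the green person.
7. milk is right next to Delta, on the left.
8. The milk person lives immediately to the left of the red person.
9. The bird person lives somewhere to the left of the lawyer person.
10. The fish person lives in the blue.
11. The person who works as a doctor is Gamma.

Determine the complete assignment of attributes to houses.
Solution:

House | Color | Drink | Pet | Profession | Team
-----------------------------------------------
  1   | white | milk | cat | doctor | Gamma
  2   | red | tea | bird | teacher | Delta
  3   | blue | juice | fish | lawyer | Alpha
  4   | green | coffee | dog | engineer | Beta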